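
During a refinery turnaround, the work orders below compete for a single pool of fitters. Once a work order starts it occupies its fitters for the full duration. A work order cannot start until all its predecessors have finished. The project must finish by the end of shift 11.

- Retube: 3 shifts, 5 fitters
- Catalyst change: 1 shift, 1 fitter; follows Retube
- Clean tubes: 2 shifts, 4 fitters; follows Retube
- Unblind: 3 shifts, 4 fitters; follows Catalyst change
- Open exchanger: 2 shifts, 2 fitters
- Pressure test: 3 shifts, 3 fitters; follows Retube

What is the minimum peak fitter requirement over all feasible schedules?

Early-start (Retube@1, Catalyst change@4, Clean tubes@4, Unblind@5, Open exchanger@1, Pressure test@4) gives peak 11: s1:7  s2:7  s3:5  s4:8  s5:11  s6:7  s7:4  s8:0  s9:0  s10:0  s11:0.
Shift Unblind→6, Open exchanger→9, Pressure test→9.
Schedule Retube@1, Catalyst change@4, Clean tubes@4, Unblind@6, Open exchanger@9, Pressure test@9: s1:5  s2:5  s3:5  s4:5  s5:4  s6:4  s7:4  s8:4  s9:5  s10:5  s11:3 — peak 5.
Total fitter-shifts = 49 over 11 shifts ⇒ peak ≥ ⌈49/11⌉ = 5, so 5 is optimal.

5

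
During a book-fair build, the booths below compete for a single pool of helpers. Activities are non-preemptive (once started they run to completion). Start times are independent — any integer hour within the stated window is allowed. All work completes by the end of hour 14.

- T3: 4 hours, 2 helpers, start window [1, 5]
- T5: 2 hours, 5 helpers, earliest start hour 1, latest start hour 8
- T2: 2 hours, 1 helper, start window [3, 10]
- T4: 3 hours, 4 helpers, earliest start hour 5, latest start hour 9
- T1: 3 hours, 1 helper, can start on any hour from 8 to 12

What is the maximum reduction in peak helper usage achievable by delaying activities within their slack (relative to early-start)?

2

Early-start peak: h1:7  h2:7  h3:3  h4:3  h5:4  h6:4  h7:4  h8:1  h9:1  h10:1  h11:0  h12:0  h13:0  h14:0 ⇒ 7.
Leveled (T3@1, T5@5, T2@3, T4@7, T1@8): h1:2  h2:2  h3:3  h4:3  h5:5  h6:5  h7:4  h8:5  h9:5  h10:1  h11:0  h12:0  h13:0  h14:0 ⇒ 5.
Reduction 7 − 5 = 2.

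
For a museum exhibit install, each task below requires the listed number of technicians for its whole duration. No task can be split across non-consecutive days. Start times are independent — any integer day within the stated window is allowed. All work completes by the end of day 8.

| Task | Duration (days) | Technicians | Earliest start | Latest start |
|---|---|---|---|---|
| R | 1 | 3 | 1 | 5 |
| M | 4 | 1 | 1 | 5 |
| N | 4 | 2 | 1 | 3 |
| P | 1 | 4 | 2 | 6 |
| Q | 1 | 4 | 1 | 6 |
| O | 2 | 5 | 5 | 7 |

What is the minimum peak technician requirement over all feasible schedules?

5

Early-start (R@1, M@1, N@1, P@2, Q@1, O@5) gives peak 10: d1:10  d2:7  d3:3  d4:3  d5:5  d6:5  d7:0  d8:0.
Shift M→2, P→5, Q→6, O→7.
Schedule R@1, M@2, N@1, P@5, Q@6, O@7: d1:5  d2:3  d3:3  d4:3  d5:5  d6:4  d7:5  d8:5 — peak 5.
Total technician-days = 33 over 8 days ⇒ peak ≥ ⌈33/8⌉ = 5, so 5 is optimal.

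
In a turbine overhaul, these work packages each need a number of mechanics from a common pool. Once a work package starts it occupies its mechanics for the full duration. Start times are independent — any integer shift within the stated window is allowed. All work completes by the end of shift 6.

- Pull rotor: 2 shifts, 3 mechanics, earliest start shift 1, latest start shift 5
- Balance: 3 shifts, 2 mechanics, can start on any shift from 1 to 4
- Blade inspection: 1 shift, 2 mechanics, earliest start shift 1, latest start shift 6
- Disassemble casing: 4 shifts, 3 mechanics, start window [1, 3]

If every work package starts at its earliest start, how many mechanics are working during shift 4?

At early start, shift 4 has: Disassemble casing.
Demand: 3 = 3.

3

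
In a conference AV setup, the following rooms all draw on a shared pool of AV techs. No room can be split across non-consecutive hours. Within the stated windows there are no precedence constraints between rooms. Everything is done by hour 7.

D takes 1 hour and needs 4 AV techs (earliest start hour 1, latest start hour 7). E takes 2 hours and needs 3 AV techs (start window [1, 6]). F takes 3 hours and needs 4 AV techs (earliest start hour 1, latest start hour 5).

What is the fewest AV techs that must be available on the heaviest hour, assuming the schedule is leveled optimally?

4

Early-start (D@1, E@1, F@1) gives peak 11: h1:11  h2:7  h3:4  h4:0  h5:0  h6:0  h7:0.
Shift E→2, F→4.
Schedule D@1, E@2, F@4: h1:4  h2:3  h3:3  h4:4  h5:4  h6:4  h7:0 — peak 4.
Total AV tech-hours = 22 over 7 hours ⇒ peak ≥ ⌈22/7⌉ = 4, so 4 is optimal.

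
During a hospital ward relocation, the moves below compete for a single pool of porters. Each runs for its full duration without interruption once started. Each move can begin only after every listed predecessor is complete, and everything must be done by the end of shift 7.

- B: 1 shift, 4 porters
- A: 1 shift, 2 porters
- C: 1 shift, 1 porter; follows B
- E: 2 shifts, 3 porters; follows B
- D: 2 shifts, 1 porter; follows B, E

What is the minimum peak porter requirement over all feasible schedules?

4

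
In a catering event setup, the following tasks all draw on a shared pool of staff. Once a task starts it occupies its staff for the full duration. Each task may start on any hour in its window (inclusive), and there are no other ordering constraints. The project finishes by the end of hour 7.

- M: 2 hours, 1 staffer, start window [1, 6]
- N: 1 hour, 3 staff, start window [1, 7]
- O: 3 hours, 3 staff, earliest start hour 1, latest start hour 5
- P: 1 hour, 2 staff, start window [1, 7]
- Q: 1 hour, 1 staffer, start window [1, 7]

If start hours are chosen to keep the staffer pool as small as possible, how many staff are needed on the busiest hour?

3

Early-start (M@1, N@1, O@1, P@1, Q@1) gives peak 10: h1:10  h2:4  h3:3  h4:0  h5:0  h6:0  h7:0.
Shift N→3, O→4, Q→2.
Schedule M@1, N@3, O@4, P@1, Q@2: h1:3  h2:2  h3:3  h4:3  h5:3  h6:3  h7:0 — peak 3.
Total staffer-hours = 17 over 7 hours ⇒ peak ≥ ⌈17/7⌉ = 3, so 3 is optimal.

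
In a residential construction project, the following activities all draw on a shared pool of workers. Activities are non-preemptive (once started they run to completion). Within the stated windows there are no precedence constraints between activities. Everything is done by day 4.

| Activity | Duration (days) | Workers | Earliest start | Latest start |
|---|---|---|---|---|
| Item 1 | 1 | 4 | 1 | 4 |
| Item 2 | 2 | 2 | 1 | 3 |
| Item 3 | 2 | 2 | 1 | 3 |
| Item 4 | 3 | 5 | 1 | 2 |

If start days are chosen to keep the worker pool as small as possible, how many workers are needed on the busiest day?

Early-start (Item 1@1, Item 2@1, Item 3@1, Item 4@1) gives peak 13: d1:13  d2:9  d3:5  d4:0.
Shift Item 3→3, Item 4→2.
Schedule Item 1@1, Item 2@1, Item 3@3, Item 4@2: d1:6  d2:7  d3:7  d4:7 — peak 7.
Total worker-days = 27 over 4 days ⇒ peak ≥ ⌈27/4⌉ = 7, so 7 is optimal.

7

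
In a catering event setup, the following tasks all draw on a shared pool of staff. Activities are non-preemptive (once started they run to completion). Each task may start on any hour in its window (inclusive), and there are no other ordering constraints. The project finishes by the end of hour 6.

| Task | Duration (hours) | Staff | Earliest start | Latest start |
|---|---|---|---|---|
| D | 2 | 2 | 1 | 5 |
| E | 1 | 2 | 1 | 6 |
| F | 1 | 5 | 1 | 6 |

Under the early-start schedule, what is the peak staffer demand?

Early-start schedule: D@1, E@1, F@1.
Load per hour: hour 1: 9, hour 2: 2, hour 3: 0, hour 4: 0, hour 5: 0, hour 6: 0.
Peak is 9.

9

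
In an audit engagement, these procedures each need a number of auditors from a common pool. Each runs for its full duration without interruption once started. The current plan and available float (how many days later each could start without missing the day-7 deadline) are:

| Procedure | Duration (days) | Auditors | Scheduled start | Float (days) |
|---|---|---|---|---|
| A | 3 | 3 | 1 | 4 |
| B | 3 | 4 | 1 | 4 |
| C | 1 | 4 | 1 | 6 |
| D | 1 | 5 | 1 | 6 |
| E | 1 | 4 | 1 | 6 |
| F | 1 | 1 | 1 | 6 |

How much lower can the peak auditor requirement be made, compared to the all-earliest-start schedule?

Early-start peak: d1:21  d2:7  d3:7  d4:0  d5:0  d6:0  d7:0 ⇒ 21.
Leveled (A@1, B@1, C@4, D@5, E@6, F@4): d1:7  d2:7  d3:7  d4:5  d5:5  d6:4  d7:0 ⇒ 7.
Reduction 21 − 7 = 14.

14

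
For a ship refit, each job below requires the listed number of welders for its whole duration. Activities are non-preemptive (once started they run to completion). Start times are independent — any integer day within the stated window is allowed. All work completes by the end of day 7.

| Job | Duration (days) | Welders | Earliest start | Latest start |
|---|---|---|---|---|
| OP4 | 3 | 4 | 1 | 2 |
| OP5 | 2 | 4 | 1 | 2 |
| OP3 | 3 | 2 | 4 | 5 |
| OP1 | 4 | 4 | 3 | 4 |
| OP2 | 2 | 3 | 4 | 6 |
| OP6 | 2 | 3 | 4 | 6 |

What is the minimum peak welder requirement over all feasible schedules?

Early-start (OP4@1, OP5@1, OP3@4, OP1@3, OP2@4, OP6@4) gives peak 12: d1:8  d2:8  d3:8  d4:12  d5:12  d6:6  d7:0.
Shift OP6→6.
Schedule OP4@1, OP5@1, OP3@4, OP1@3, OP2@4, OP6@6: d1:8  d2:8  d3:8  d4:9  d5:9  d6:9  d7:3 — peak 9.

9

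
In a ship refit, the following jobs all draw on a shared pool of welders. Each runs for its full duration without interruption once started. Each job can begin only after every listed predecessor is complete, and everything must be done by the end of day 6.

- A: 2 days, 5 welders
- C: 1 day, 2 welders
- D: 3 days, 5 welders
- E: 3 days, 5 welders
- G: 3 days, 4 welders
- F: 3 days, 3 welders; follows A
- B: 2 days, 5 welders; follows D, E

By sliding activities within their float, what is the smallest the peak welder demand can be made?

15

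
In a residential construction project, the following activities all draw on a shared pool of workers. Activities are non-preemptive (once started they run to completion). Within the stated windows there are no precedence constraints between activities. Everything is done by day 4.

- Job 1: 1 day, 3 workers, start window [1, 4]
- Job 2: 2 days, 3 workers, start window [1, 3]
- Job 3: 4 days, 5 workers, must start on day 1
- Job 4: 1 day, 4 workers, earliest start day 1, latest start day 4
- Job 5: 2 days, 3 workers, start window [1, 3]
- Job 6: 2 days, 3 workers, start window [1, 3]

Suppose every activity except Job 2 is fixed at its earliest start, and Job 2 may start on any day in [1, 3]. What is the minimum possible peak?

Job 2@1: d1:21  d2:14  d3:5  d4:5 → peak 21
Job 2@2: d1:18  d2:14  d3:8  d4:5 → peak 18
Job 2@3: d1:18  d2:11  d3:8  d4:8 → peak 18
Best is Job 2@2, peak 18.

18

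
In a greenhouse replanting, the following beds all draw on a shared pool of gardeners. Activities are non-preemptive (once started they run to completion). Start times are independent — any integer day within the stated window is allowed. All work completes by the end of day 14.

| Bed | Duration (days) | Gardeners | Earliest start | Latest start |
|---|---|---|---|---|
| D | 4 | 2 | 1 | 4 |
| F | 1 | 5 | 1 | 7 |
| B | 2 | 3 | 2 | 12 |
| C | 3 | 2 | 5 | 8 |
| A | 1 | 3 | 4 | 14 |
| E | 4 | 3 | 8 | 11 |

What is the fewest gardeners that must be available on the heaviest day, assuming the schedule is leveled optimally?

5

Early-start (D@1, F@1, B@2, C@5, A@4, E@8) gives peak 7: d1:7  d2:5  d3:5  d4:5  d5:2  d6:2  d7:2  d8:3  d9:3  d10:3  d11:3  d12:0  d13:0  d14:0.
Shift F→5, C→6.
Schedule D@1, F@5, B@2, C@6, A@4, E@8: d1:2  d2:5  d3:5  d4:5  d5:5  d6:2  d7:2  d8:5  d9:3  d10:3  d11:3  d12:0  d13:0  d14:0 — peak 5.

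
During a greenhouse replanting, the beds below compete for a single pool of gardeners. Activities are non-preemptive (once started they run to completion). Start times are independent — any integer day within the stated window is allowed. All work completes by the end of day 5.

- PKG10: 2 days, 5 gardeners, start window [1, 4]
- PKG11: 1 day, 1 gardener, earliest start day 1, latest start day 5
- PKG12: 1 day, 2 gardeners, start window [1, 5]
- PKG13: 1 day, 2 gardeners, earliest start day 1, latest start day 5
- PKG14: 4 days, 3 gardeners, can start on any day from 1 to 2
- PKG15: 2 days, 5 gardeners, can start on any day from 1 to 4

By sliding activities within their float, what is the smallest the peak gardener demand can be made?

8

Early-start (PKG10@1, PKG11@1, PKG12@1, PKG13@1, PKG14@1, PKG15@1) gives peak 18: d1:18  d2:13  d3:3  d4:3  d5:0.
Shift PKG13→3, PKG14→2, PKG15→4.
Schedule PKG10@1, PKG11@1, PKG12@1, PKG13@3, PKG14@2, PKG15@4: d1:8  d2:8  d3:5  d4:8  d5:8 — peak 8.
Total gardener-days = 37 over 5 days ⇒ peak ≥ ⌈37/5⌉ = 8, so 8 is optimal.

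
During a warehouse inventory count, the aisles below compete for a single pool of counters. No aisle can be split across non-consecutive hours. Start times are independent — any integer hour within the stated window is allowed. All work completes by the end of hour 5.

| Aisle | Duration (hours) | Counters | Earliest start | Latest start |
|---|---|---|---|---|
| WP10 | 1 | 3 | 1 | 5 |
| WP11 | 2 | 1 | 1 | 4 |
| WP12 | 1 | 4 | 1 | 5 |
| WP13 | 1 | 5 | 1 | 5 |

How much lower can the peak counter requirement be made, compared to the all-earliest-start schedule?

Early-start peak: h1:13  h2:1  h3:0  h4:0  h5:0 ⇒ 13.
Leveled (WP10@1, WP11@1, WP12@2, WP13@3): h1:4  h2:5  h3:5  h4:0  h5:0 ⇒ 5.
Reduction 13 − 5 = 8.

8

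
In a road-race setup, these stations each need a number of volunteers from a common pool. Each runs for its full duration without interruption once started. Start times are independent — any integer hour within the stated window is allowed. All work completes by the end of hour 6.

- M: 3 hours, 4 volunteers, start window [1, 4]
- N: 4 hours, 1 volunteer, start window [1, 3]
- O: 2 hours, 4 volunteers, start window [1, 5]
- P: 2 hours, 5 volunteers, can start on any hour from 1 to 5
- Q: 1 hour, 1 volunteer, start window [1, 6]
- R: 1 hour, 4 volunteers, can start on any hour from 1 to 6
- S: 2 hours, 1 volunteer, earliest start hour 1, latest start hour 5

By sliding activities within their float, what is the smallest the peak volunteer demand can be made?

8

Early-start (M@1, N@1, O@1, P@1, Q@1, R@1, S@1) gives peak 20: h1:20  h2:15  h3:5  h4:1  h5:0  h6:0.
Shift N→3, P→4, Q→3, R→6, S→3.
Schedule M@1, N@3, O@1, P@4, Q@3, R@6, S@3: h1:8  h2:8  h3:7  h4:7  h5:6  h6:5 — peak 8.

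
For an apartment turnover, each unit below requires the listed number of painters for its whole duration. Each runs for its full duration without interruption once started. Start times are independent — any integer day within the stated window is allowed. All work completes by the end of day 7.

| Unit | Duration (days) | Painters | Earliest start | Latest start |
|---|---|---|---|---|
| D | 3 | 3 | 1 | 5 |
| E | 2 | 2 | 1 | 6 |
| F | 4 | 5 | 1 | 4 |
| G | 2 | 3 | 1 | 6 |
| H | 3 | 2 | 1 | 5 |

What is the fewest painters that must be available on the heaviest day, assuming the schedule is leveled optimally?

7

Early-start (D@1, E@1, F@1, G@1, H@1) gives peak 15: d1:15  d2:15  d3:10  d4:5  d5:0  d6:0  d7:0.
Shift E→3, F→4, H→5.
Schedule D@1, E@3, F@4, G@1, H@5: d1:6  d2:6  d3:5  d4:7  d5:7  d6:7  d7:7 — peak 7.
Total painter-days = 45 over 7 days ⇒ peak ≥ ⌈45/7⌉ = 7, so 7 is optimal.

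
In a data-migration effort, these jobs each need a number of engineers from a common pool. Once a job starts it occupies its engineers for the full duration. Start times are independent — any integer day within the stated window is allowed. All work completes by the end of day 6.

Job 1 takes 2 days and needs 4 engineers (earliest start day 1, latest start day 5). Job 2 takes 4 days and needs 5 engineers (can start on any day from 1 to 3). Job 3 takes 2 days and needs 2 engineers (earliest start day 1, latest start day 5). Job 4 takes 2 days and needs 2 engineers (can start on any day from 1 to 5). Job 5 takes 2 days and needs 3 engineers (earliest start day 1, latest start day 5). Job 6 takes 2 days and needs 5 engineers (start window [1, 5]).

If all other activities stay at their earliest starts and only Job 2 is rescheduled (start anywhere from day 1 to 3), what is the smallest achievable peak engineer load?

16

Job 2@1: d1:21  d2:21  d3:5  d4:5  d5:0  d6:0 → peak 21
Job 2@2: d1:16  d2:21  d3:5  d4:5  d5:5  d6:0 → peak 21
Job 2@3: d1:16  d2:16  d3:5  d4:5  d5:5  d6:5 → peak 16
Best is Job 2@3, peak 16.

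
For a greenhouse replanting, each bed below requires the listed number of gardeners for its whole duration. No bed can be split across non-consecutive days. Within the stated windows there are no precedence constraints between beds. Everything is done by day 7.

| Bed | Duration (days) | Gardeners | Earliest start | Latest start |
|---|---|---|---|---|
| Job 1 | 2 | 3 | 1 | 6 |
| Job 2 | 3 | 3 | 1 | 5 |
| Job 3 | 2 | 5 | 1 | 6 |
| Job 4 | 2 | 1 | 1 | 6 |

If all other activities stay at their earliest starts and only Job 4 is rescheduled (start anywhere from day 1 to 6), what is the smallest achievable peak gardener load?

Job 4@1: d1:12  d2:12  d3:3  d4:0  d5:0  d6:0  d7:0 → peak 12
Job 4@2: d1:11  d2:12  d3:4  d4:0  d5:0  d6:0  d7:0 → peak 12
Job 4@3: d1:11  d2:11  d3:4  d4:1  d5:0  d6:0  d7:0 → peak 11
Job 4@4: d1:11  d2:11  d3:3  d4:1  d5:1  d6:0  d7:0 → peak 11
Job 4@5: d1:11  d2:11  d3:3  d4:0  d5:1  d6:1  d7:0 → peak 11
Job 4@6: d1:11  d2:11  d3:3  d4:0  d5:0  d6:1  d7:1 → peak 11
Best is Job 4@3, peak 11.

11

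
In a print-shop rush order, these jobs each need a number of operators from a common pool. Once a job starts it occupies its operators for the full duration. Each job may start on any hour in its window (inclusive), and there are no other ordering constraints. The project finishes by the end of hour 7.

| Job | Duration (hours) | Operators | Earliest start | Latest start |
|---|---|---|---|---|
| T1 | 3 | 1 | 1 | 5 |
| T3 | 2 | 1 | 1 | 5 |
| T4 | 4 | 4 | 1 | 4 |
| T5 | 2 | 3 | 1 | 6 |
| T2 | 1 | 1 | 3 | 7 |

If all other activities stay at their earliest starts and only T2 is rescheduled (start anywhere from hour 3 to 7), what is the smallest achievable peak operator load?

9

T2@3: h1:9  h2:9  h3:6  h4:4  h5:0  h6:0  h7:0 → peak 9
T2@4: h1:9  h2:9  h3:5  h4:5  h5:0  h6:0  h7:0 → peak 9
T2@5: h1:9  h2:9  h3:5  h4:4  h5:1  h6:0  h7:0 → peak 9
T2@6: h1:9  h2:9  h3:5  h4:4  h5:0  h6:1  h7:0 → peak 9
T2@7: h1:9  h2:9  h3:5  h4:4  h5:0  h6:0  h7:1 → peak 9
Best is T2@3, peak 9.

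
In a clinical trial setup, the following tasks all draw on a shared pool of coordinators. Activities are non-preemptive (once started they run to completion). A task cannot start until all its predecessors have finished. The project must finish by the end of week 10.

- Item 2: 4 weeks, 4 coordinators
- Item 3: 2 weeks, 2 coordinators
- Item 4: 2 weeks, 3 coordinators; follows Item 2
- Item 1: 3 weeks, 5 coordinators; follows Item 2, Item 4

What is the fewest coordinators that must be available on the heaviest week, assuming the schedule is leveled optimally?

5

Early-start (Item 2@1, Item 3@1, Item 4@5, Item 1@7) gives peak 6: w1:6  w2:6  w3:4  w4:4  w5:3  w6:3  w7:5  w8:5  w9:5  w10:0.
Shift Item 3→5.
Schedule Item 2@1, Item 3@5, Item 4@5, Item 1@7: w1:4  w2:4  w3:4  w4:4  w5:5  w6:5  w7:5  w8:5  w9:5  w10:0 — peak 5.
Total coordinator-weeks = 41 over 10 weeks ⇒ peak ≥ ⌈41/10⌉ = 5, so 5 is optimal.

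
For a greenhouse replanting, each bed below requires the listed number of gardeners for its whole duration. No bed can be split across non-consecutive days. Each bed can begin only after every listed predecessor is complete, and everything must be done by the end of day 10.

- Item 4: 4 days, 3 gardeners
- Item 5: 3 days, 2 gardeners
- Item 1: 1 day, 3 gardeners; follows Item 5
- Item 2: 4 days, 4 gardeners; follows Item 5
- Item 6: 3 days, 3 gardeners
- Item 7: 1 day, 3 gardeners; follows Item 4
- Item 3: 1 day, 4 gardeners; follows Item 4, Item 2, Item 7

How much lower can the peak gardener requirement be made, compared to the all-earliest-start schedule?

3

Early-start peak: d1:8  d2:8  d3:8  d4:10  d5:7  d6:4  d7:4  d8:4  d9:0  d10:0 ⇒ 10.
Leveled (Item 4@1, Item 5@1, Item 1@4, Item 2@5, Item 6@5, Item 7@8, Item 3@9): d1:5  d2:5  d3:5  d4:6  d5:7  d6:7  d7:7  d8:7  d9:4  d10:0 ⇒ 7.
Reduction 10 − 7 = 3.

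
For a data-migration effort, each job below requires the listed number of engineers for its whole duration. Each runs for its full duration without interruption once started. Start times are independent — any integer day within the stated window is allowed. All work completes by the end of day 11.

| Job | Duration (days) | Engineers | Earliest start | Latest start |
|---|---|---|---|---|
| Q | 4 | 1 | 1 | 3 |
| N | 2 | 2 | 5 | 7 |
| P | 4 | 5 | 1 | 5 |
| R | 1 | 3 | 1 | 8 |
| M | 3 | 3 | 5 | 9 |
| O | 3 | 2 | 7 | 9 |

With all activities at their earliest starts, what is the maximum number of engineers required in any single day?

Early-start schedule: Q@1, N@5, P@1, R@1, M@5, O@7.
Load per day: day 1: 9, day 2: 6, day 3: 6, day 4: 6, day 5: 5, day 6: 5, day 7: 5, day 8: 2, day 9: 2, day 10: 0, day 11: 0.
Peak is 9.

9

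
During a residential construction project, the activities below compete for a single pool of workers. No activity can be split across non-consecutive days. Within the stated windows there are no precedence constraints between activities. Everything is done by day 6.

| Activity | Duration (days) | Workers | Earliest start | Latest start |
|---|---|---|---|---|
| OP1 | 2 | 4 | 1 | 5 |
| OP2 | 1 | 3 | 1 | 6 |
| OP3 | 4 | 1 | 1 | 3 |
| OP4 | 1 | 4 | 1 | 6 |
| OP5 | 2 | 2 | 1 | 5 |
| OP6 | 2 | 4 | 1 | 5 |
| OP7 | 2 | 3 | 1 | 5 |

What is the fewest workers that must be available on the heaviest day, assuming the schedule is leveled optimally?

Early-start (OP1@1, OP2@1, OP3@1, OP4@1, OP5@1, OP6@1, OP7@1) gives peak 21: d1:21  d2:14  d3:1  d4:1  d5:0  d6:0.
Shift OP3→2, OP4→6, OP5→2, OP6→3, OP7→5.
Schedule OP1@1, OP2@1, OP3@2, OP4@6, OP5@2, OP6@3, OP7@5: d1:7  d2:7  d3:7  d4:5  d5:4  d6:7 — peak 7.
Total worker-days = 37 over 6 days ⇒ peak ≥ ⌈37/6⌉ = 7, so 7 is optimal.

7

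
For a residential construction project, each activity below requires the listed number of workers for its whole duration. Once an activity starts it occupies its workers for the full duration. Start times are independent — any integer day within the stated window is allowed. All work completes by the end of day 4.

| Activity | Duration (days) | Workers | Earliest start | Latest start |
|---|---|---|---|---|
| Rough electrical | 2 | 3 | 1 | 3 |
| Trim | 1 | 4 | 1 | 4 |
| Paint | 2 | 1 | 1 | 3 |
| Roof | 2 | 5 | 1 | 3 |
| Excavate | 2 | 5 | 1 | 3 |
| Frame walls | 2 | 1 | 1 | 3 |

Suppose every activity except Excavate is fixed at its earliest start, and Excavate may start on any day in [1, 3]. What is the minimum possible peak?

14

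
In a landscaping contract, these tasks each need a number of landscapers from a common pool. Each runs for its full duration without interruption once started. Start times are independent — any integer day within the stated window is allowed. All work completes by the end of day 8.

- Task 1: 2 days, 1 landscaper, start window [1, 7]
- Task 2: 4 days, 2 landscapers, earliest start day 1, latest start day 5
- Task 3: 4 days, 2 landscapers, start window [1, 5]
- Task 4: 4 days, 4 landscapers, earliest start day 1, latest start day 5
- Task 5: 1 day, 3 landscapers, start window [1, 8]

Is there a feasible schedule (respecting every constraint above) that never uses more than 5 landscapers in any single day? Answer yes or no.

The minimum achievable peak is 6; 5 < 6, so no feasible schedule stays within the cap.

no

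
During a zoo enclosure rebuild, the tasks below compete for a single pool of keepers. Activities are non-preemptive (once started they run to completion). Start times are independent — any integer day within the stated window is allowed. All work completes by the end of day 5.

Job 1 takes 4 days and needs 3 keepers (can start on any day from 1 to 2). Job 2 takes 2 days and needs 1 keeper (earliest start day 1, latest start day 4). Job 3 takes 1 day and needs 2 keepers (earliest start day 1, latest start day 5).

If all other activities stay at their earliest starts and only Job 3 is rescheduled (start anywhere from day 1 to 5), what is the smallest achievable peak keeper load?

4

Job 3@1: d1:6  d2:4  d3:3  d4:3  d5:0 → peak 6
Job 3@2: d1:4  d2:6  d3:3  d4:3  d5:0 → peak 6
Job 3@3: d1:4  d2:4  d3:5  d4:3  d5:0 → peak 5
Job 3@4: d1:4  d2:4  d3:3  d4:5  d5:0 → peak 5
Job 3@5: d1:4  d2:4  d3:3  d4:3  d5:2 → peak 4
Best is Job 3@5, peak 4.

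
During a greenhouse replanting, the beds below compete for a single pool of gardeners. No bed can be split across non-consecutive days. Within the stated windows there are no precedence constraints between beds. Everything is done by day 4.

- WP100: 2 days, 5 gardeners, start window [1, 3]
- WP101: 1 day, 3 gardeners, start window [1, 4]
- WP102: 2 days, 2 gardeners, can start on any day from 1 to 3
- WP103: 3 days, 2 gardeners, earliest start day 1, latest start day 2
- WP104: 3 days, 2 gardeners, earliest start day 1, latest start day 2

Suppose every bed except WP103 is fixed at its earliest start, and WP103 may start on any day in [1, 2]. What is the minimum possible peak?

12

WP103@1: d1:14  d2:11  d3:4  d4:0 → peak 14
WP103@2: d1:12  d2:11  d3:4  d4:2 → peak 12
Best is WP103@2, peak 12.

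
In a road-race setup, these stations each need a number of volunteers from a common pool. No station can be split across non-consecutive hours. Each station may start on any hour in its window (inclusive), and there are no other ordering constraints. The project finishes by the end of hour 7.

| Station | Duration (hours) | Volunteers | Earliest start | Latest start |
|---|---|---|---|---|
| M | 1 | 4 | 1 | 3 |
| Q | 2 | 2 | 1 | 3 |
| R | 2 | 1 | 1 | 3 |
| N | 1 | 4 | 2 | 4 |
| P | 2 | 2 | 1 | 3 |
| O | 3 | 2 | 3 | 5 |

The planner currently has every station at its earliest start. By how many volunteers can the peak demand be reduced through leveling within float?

4

Early-start peak: h1:9  h2:9  h3:2  h4:2  h5:2  h6:0  h7:0 ⇒ 9.
Leveled (M@1, Q@2, R@1, N@4, P@2, O@5): h1:5  h2:5  h3:4  h4:4  h5:2  h6:2  h7:2 ⇒ 5.
Reduction 9 − 5 = 4.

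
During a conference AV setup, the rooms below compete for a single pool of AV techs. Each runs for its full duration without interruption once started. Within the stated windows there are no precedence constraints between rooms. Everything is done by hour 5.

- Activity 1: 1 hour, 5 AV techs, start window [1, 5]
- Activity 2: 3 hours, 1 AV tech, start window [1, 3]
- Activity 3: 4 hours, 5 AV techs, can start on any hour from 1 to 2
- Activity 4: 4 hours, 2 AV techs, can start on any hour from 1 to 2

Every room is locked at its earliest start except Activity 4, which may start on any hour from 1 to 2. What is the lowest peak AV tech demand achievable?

Activity 4@1: h1:13  h2:8  h3:8  h4:7  h5:0 → peak 13
Activity 4@2: h1:11  h2:8  h3:8  h4:7  h5:2 → peak 11
Best is Activity 4@2, peak 11.

11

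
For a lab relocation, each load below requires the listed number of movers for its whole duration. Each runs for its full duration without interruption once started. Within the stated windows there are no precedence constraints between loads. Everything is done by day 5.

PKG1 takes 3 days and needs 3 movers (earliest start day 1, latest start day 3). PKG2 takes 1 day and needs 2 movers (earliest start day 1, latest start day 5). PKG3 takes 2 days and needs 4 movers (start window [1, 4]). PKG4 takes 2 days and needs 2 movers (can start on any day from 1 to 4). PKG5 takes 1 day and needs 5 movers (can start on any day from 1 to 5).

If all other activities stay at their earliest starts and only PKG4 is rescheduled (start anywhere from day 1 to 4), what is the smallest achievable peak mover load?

PKG4@1: d1:16  d2:9  d3:3  d4:0  d5:0 → peak 16
PKG4@2: d1:14  d2:9  d3:5  d4:0  d5:0 → peak 14
PKG4@3: d1:14  d2:7  d3:5  d4:2  d5:0 → peak 14
PKG4@4: d1:14  d2:7  d3:3  d4:2  d5:2 → peak 14
Best is PKG4@2, peak 14.

14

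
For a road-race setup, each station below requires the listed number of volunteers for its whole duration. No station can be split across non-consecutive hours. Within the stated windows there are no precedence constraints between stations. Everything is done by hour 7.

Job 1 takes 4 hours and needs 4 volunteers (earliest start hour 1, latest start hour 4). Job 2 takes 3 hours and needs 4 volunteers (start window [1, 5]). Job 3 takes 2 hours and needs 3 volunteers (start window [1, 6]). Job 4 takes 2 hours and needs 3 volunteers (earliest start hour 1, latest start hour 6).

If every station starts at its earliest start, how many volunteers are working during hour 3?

8

At early start, hour 3 has: Job 1, Job 2.
Demand: 4 + 4 = 8.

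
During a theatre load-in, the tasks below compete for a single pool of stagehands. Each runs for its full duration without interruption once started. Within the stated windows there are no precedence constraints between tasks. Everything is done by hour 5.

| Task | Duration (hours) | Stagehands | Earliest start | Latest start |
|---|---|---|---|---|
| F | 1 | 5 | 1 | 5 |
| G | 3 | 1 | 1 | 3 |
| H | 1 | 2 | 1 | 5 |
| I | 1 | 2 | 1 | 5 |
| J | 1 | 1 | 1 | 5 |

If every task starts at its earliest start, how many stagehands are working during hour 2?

1

At early start, hour 2 has: G.
Demand: 1 = 1.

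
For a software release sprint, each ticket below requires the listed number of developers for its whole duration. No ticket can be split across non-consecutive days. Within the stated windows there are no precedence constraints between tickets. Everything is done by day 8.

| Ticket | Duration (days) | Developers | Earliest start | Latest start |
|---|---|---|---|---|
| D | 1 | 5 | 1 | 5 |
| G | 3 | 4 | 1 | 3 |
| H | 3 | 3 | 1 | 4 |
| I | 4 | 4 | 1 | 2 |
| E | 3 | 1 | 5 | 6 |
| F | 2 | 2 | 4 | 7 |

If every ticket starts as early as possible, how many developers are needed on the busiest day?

Early-start schedule: D@1, G@1, H@1, I@1, E@5, F@4.
Load per day: day 1: 16, day 2: 11, day 3: 11, day 4: 6, day 5: 3, day 6: 1, day 7: 1, day 8: 0.
Peak is 16.

16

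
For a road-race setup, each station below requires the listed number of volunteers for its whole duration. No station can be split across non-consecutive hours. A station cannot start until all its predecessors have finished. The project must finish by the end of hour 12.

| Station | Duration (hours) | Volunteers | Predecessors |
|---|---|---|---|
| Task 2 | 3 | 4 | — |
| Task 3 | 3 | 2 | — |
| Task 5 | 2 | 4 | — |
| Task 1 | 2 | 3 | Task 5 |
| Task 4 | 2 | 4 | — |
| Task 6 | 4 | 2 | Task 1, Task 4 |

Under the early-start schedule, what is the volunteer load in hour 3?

9

At early start, hour 3 has: Task 2, Task 3, Task 1.
Demand: 4 + 2 + 3 = 9.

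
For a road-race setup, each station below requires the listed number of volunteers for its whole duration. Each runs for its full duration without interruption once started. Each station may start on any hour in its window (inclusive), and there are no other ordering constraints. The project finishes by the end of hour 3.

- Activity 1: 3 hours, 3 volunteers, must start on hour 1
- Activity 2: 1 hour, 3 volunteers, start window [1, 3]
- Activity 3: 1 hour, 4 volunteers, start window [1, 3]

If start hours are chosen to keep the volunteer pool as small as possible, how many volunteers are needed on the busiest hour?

7

Early-start (Activity 1@1, Activity 2@1, Activity 3@1) gives peak 10: h1:10  h2:3  h3:3.
Shift Activity 3→2.
Schedule Activity 1@1, Activity 2@1, Activity 3@2: h1:6  h2:7  h3:3 — peak 7.
No arrangement of the 9 feasible schedules does better.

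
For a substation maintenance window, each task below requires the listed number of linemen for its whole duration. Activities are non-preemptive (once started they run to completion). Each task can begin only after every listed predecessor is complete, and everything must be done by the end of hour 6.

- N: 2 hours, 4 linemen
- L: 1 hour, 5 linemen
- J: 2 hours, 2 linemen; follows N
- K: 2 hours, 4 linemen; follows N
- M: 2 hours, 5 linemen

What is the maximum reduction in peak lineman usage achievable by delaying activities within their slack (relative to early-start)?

5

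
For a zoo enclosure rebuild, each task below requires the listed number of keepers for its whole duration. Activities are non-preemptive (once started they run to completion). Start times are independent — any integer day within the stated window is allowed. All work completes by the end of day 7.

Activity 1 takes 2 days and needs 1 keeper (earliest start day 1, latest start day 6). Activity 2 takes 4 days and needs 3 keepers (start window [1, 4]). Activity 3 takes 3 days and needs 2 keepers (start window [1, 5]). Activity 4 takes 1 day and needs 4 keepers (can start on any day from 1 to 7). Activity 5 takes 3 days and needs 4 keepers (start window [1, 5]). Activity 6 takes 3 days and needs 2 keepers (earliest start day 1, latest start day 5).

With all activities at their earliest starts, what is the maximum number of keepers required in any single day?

Early-start schedule: Activity 1@1, Activity 2@1, Activity 3@1, Activity 4@1, Activity 5@1, Activity 6@1.
Load per day: day 1: 16, day 2: 12, day 3: 11, day 4: 3, day 5: 0, day 6: 0, day 7: 0.
Peak is 16.

16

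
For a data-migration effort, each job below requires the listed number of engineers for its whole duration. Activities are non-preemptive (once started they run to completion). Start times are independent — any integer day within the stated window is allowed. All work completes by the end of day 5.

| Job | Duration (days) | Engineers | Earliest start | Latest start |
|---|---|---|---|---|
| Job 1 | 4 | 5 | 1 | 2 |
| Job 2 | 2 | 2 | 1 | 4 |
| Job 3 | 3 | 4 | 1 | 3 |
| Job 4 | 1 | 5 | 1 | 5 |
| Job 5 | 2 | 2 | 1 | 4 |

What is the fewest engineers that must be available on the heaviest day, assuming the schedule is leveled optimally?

Early-start (Job 1@1, Job 2@1, Job 3@1, Job 4@1, Job 5@1) gives peak 18: d1:18  d2:13  d3:9  d4:5  d5:0.
Shift Job 3→3, Job 4→5.
Schedule Job 1@1, Job 2@1, Job 3@3, Job 4@5, Job 5@1: d1:9  d2:9  d3:9  d4:9  d5:9 — peak 9.
Total engineer-days = 45 over 5 days ⇒ peak ≥ ⌈45/5⌉ = 9, so 9 is optimal.

9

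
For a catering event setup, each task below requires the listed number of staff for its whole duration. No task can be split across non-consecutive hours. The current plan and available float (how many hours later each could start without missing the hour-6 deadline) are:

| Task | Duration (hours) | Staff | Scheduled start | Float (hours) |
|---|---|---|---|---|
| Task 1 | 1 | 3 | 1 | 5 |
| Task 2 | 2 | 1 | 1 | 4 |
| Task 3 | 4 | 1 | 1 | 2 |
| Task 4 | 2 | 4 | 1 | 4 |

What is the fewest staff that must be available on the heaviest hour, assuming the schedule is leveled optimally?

4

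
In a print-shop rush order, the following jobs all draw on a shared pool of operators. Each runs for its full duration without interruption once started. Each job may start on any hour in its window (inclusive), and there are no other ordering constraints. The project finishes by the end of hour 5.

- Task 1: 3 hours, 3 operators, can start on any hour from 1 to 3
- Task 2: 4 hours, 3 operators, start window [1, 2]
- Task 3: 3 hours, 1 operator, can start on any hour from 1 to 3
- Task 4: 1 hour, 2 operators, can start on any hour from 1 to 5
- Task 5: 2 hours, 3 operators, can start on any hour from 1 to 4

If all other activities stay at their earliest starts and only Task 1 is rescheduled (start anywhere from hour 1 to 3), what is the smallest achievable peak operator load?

9

Task 1@1: h1:12  h2:10  h3:7  h4:3  h5:0 → peak 12
Task 1@2: h1:9  h2:10  h3:7  h4:6  h5:0 → peak 10
Task 1@3: h1:9  h2:7  h3:7  h4:6  h5:3 → peak 9
Best is Task 1@3, peak 9.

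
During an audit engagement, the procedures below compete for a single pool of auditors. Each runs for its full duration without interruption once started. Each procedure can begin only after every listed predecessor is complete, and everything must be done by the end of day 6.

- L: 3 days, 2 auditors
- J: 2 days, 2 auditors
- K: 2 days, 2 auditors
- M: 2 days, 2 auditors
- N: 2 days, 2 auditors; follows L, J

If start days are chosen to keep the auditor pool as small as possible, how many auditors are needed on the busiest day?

Early-start (L@1, J@1, K@1, M@1, N@4) gives peak 8: d1:8  d2:8  d3:2  d4:2  d5:2  d6:0.
Shift K→3, M→4, N→5.
Schedule L@1, J@1, K@3, M@4, N@5: d1:4  d2:4  d3:4  d4:4  d5:4  d6:2 — peak 4.
Total auditor-days = 22 over 6 days ⇒ peak ≥ ⌈22/6⌉ = 4, so 4 is optimal.

4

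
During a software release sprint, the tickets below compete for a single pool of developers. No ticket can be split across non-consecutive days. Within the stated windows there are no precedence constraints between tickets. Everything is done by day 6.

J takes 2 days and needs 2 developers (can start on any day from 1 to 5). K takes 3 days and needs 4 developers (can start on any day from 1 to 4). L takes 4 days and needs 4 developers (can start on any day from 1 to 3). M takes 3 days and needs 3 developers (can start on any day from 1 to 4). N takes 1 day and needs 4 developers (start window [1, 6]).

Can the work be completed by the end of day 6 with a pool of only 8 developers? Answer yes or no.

no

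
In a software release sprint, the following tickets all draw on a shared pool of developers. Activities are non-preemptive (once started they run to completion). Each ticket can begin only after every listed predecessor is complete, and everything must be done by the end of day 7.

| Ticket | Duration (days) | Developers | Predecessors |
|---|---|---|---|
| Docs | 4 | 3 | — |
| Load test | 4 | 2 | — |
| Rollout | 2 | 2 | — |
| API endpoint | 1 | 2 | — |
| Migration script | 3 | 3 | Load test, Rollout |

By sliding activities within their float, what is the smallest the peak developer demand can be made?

Early-start (Docs@1, Load test@1, Rollout@1, API endpoint@1, Migration script@5) gives peak 9: d1:9  d2:7  d3:5  d4:5  d5:3  d6:3  d7:3.
Shift Docs→3.
Schedule Docs@3, Load test@1, Rollout@1, API endpoint@1, Migration script@5: d1:6  d2:4  d3:5  d4:5  d5:6  d6:6  d7:3 — peak 6.

6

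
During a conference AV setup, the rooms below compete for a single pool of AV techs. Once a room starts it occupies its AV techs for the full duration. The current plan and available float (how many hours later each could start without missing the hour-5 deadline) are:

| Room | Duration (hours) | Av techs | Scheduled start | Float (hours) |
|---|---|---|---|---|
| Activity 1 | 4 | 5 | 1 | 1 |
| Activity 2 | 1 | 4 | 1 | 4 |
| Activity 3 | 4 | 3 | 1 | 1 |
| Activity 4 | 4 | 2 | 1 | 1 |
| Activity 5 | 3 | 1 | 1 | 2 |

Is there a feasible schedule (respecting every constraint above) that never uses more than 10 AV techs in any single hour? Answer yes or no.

no

The minimum achievable peak is 11; 10 < 11, so no feasible schedule stays within the cap.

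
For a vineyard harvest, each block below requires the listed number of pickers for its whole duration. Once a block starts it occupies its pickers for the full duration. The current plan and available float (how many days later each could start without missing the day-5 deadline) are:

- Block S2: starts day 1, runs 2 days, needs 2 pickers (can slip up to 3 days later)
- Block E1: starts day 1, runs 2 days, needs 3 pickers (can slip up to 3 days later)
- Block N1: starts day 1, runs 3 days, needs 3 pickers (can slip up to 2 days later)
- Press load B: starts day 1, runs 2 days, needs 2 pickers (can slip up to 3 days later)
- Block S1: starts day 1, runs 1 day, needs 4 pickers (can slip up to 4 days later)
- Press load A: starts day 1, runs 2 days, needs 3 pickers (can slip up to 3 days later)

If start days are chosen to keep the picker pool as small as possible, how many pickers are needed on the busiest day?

Early-start (Block S2@1, Block E1@1, Block N1@1, Press load B@1, Block S1@1, Press load A@1) gives peak 17: d1:17  d2:13  d3:3  d4:0  d5:0.
Shift Block N1→3, Block S1→3, Press load A→4.
Schedule Block S2@1, Block E1@1, Block N1@3, Press load B@1, Block S1@3, Press load A@4: d1:7  d2:7  d3:7  d4:6  d5:6 — peak 7.
Total picker-days = 33 over 5 days ⇒ peak ≥ ⌈33/5⌉ = 7, so 7 is optimal.

7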